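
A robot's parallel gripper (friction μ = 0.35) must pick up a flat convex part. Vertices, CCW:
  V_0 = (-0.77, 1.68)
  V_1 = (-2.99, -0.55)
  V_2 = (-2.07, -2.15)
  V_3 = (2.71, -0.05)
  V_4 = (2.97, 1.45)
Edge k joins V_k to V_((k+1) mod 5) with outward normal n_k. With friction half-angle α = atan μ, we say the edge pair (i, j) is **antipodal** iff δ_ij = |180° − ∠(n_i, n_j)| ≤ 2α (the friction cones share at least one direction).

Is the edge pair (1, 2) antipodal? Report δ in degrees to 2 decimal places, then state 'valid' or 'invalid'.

α = atan 0.35 = 19.29°;  2α = 38.58°
edge 1: e_1 = (+0.92, -1.60);  n_1 = (-0.8669, -0.4985)
edge 2: e_2 = (+4.78, +2.10);  n_2 = (+0.4022, -0.9155)
∠(n_1, n_2) = 83.82°
δ = |180° − 83.82°| = 96.18°
96.18° > 2α = 38.58°  →  invalid

δ = 96.18°, invalid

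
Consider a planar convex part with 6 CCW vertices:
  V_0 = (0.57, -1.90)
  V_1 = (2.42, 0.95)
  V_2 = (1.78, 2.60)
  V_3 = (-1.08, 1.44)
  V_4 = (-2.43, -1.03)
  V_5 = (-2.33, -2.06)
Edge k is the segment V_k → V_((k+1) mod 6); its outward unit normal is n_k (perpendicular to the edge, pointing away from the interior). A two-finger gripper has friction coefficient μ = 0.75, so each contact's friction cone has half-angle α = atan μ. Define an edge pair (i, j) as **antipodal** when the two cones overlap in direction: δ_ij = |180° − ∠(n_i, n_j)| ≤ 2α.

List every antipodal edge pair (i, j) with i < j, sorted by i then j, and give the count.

count = 8; pairs: (0,2), (0,3), (0,4), (1,3), (1,4), (1,5), (2,5), (3,5)

α = atan 0.75 = 36.87°;  2α = 73.74°
n_0 = (+0.8388, -0.5445)
n_1 = (+0.9323, +0.3616)
n_2 = (-0.3759, +0.9267)
n_3 = (-0.8775, +0.4796)
n_4 = (-0.9953, -0.0966)
n_5 = (+0.0551, -0.9985)
  (0,1): δ = 125.81°  ·
  (0,2): δ = 34.93°  ✓
  (0,3): δ = 4.33°  ✓
  (0,4): δ = 38.53°  ✓
  (0,5): δ = 126.15°  ·
  (1,2): δ = 89.12°  ·
  (1,3): δ = 49.86°  ✓
  (1,4): δ = 15.65°  ✓
  (1,5): δ = 71.96°  ✓
  (2,3): δ = 140.74°  ·
  (2,4): δ = 106.53°  ·
  (2,5): δ = 18.92°  ✓
  (3,4): δ = 145.80°  ·
  (3,5): δ = 58.18°  ✓
  (4,5): δ = 92.39°  ·
antipodal pairs: 8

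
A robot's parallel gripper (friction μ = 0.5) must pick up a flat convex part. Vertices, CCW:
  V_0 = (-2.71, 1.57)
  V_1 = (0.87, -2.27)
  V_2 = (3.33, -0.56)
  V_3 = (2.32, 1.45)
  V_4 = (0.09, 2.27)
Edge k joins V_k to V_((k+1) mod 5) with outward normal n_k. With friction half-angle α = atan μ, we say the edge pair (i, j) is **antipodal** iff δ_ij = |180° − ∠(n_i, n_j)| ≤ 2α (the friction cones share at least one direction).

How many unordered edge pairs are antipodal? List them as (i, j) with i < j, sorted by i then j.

α = atan 0.5 = 26.57°;  2α = 53.13°
n_0 = (-0.7314, -0.6819)
n_1 = (+0.5708, -0.8211)
n_2 = (+0.8935, +0.4490)
n_3 = (+0.3451, +0.9386)
n_4 = (-0.2425, +0.9701)
  (0,1): δ = 98.19°  ·
  (0,2): δ = 16.31°  ✓
  (0,3): δ = 26.82°  ✓
  (0,4): δ = 61.04°  ·
  (1,2): δ = 98.13°  ·
  (1,3): δ = 54.99°  ·
  (1,4): δ = 20.77°  ✓
  (2,3): δ = 136.87°  ·
  (2,4): δ = 102.64°  ·
  (3,4): δ = 145.77°  ·
antipodal pairs: 3

count = 3; pairs: (0,2), (0,3), (1,4)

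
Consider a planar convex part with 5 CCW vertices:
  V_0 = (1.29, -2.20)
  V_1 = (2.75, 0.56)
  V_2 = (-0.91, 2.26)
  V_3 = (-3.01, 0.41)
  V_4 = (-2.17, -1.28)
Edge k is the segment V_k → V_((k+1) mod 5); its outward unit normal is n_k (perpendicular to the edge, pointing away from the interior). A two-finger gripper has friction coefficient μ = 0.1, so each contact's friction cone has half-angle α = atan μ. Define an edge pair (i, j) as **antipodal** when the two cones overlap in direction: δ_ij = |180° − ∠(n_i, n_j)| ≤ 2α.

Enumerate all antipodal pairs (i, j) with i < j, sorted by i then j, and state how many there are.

count = 1; pairs: (1,4)

α = atan 0.1 = 5.71°;  2α = 11.42°
n_0 = (+0.8839, -0.4676)
n_1 = (+0.4213, +0.9069)
n_2 = (-0.6610, +0.7504)
n_3 = (-0.8955, -0.4451)
n_4 = (-0.2570, -0.9664)
  (0,1): δ = 87.04°  ·
  (0,2): δ = 20.74°  ·
  (0,3): δ = 54.31°  ·
  (0,4): δ = 102.99°  ·
  (1,2): δ = 113.71°  ·
  (1,3): δ = 38.66°  ·
  (1,4): δ = 10.02°  ✓
  (2,3): δ = 104.95°  ·
  (2,4): δ = 56.27°  ·
  (3,4): δ = 131.32°  ·
antipodal pairs: 1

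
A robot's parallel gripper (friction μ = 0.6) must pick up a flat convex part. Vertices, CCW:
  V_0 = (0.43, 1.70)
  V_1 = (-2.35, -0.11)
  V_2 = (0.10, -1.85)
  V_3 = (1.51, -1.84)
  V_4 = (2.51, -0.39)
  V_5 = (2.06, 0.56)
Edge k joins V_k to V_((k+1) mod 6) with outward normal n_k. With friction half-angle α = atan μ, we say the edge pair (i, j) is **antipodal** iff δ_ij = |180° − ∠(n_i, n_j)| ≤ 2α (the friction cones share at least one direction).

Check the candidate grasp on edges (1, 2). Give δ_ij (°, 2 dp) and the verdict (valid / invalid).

δ = 144.21°, invalid

α = atan 0.6 = 30.96°;  2α = 61.93°
edge 1: e_1 = (+2.45, -1.74);  n_1 = (-0.5790, -0.8153)
edge 2: e_2 = (+1.41, +0.01);  n_2 = (+0.0071, -1.0000)
∠(n_1, n_2) = 35.79°
δ = |180° − 35.79°| = 144.21°
144.21° > 2α = 61.93°  →  invalid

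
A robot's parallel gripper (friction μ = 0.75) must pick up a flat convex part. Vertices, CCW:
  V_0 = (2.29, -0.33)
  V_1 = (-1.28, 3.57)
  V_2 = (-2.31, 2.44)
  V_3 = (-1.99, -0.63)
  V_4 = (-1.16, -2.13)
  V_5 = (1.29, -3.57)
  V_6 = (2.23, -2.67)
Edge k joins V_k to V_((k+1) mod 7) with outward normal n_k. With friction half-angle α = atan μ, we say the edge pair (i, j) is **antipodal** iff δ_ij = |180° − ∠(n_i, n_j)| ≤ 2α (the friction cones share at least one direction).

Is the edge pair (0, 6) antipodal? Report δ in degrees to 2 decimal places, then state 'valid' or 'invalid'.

δ = 136.06°, invalid

α = atan 0.75 = 36.87°;  2α = 73.74°
edge 0: e_0 = (-3.57, +3.90);  n_0 = (+0.7376, +0.6752)
edge 6: e_6 = (+0.06, +2.34);  n_6 = (+0.9997, -0.0256)
∠(n_0, n_6) = 43.94°
δ = |180° − 43.94°| = 136.06°
136.06° > 2α = 73.74°  →  invalid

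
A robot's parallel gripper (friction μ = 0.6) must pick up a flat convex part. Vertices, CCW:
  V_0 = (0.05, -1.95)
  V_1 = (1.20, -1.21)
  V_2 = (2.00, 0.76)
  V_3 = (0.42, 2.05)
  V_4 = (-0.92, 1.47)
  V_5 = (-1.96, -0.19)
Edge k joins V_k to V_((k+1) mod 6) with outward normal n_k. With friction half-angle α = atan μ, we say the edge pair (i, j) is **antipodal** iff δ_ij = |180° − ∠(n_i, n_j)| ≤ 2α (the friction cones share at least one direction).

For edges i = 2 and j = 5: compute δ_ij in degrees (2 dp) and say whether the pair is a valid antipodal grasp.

α = atan 0.6 = 30.96°;  2α = 61.93°
edge 2: e_2 = (-1.58, +1.29);  n_2 = (+0.6324, +0.7746)
edge 5: e_5 = (+2.01, -1.76);  n_5 = (-0.6588, -0.7523)
∠(n_2, n_5) = 178.02°
δ = |180° − 178.02°| = 1.98°
1.98° ≤ 2α = 61.93°  →  valid

δ = 1.98°, valid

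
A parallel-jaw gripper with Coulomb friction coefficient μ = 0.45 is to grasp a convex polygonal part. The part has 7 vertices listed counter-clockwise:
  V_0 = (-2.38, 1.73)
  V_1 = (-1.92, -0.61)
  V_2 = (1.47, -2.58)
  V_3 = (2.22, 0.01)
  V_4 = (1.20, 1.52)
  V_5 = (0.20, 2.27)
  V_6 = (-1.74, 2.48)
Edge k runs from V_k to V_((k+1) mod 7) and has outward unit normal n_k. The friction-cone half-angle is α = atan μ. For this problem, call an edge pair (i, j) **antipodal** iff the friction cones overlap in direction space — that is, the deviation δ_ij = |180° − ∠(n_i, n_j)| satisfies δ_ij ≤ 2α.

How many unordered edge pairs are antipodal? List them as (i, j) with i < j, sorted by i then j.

count = 7; pairs: (0,2), (0,3), (0,4), (1,3), (1,4), (1,5), (2,6)

α = atan 0.45 = 24.23°;  2α = 48.46°
n_0 = (-0.9812, -0.1929)
n_1 = (-0.5024, -0.8646)
n_2 = (+0.9605, -0.2781)
n_3 = (+0.8287, +0.5598)
n_4 = (+0.6000, +0.8000)
n_5 = (+0.1076, +0.9942)
n_6 = (-0.7607, +0.6491)
  (0,1): δ = 131.28°  ·
  (0,2): δ = 27.27°  ✓
  (0,3): δ = 22.92°  ✓
  (0,4): δ = 42.01°  ✓
  (0,5): δ = 72.70°  ·
  (0,6): δ = 128.40°  ·
  (1,2): δ = 75.99°  ·
  (1,3): δ = 25.80°  ✓
  (1,4): δ = 6.71°  ✓
  (1,5): δ = 23.98°  ✓
  (1,6): δ = 79.69°  ·
  (2,3): δ = 129.81°  ·
  (2,4): δ = 110.72°  ·
  (2,5): δ = 80.03°  ·
  (2,6): δ = 24.33°  ✓
  (3,4): δ = 160.91°  ·
  (3,5): δ = 130.22°  ·
  (3,6): δ = 74.51°  ·
  (4,5): δ = 149.31°  ·
  (4,6): δ = 93.61°  ·
  (5,6): δ = 124.30°  ·
antipodal pairs: 7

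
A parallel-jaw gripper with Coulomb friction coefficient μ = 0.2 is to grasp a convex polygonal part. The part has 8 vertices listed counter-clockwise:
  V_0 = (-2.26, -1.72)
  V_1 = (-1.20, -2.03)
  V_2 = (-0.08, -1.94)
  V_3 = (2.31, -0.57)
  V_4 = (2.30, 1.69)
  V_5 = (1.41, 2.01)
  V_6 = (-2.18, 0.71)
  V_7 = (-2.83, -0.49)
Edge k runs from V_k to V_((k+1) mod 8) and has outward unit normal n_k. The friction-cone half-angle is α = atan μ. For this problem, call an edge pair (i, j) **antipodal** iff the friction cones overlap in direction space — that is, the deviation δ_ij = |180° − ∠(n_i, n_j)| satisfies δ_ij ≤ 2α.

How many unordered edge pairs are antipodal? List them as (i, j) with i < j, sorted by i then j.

α = atan 0.2 = 11.31°;  2α = 22.62°
n_0 = (-0.2807, -0.9598)
n_1 = (+0.0801, -0.9968)
n_2 = (+0.4973, -0.8676)
n_3 = (+1.0000, +0.0044)
n_4 = (+0.3383, +0.9410)
n_5 = (-0.3405, +0.9403)
n_6 = (-0.8793, +0.4763)
n_7 = (-0.9073, -0.4205)
  (0,1): δ = 159.10°  ·
  (0,2): δ = 133.88°  ·
  (0,3): δ = 73.44°  ·
  (0,4): δ = 3.47°  ✓
  (0,5): δ = 36.21°  ·
  (0,6): δ = 77.86°  ·
  (0,7): δ = 131.17°  ·
  (1,2): δ = 154.77°  ·
  (1,3): δ = 94.34°  ·
  (1,4): δ = 24.37°  ·
  (1,5): δ = 15.31°  ✓
  (1,6): δ = 56.96°  ·
  (1,7): δ = 110.27°  ·
  (2,3): δ = 119.57°  ·
  (2,4): δ = 49.60°  ·
  (2,5): δ = 9.92°  ✓
  (2,6): δ = 31.73°  ·
  (2,7): δ = 85.04°  ·
  (3,4): δ = 110.03°  ·
  (3,5): δ = 70.35°  ·
  (3,6): δ = 28.70°  ·
  (3,7): δ = 24.61°  ·
  (4,5): δ = 140.32°  ·
  (4,6): δ = 98.67°  ·
  (4,7): δ = 45.36°  ·
  (5,6): δ = 138.35°  ·
  (5,7): δ = 85.04°  ·
  (6,7): δ = 126.69°  ·
antipodal pairs: 3

count = 3; pairs: (0,4), (1,5), (2,5)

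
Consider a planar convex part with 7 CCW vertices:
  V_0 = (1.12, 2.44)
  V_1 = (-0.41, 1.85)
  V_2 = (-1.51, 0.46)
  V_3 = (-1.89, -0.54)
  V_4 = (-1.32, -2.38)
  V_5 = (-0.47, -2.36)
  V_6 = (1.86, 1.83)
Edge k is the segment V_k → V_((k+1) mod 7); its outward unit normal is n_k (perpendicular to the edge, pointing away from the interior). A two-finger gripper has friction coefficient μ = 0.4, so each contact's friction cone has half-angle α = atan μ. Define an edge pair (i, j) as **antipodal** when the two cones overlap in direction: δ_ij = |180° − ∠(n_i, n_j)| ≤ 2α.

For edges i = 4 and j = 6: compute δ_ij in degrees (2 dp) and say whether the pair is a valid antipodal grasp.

α = atan 0.4 = 21.80°;  2α = 43.60°
edge 4: e_4 = (+0.85, +0.02);  n_4 = (+0.0235, -0.9997)
edge 6: e_6 = (-0.74, +0.61);  n_6 = (+0.6361, +0.7716)
∠(n_4, n_6) = 139.15°
δ = |180° − 139.15°| = 40.85°
40.85° ≤ 2α = 43.60°  →  valid

δ = 40.85°, valid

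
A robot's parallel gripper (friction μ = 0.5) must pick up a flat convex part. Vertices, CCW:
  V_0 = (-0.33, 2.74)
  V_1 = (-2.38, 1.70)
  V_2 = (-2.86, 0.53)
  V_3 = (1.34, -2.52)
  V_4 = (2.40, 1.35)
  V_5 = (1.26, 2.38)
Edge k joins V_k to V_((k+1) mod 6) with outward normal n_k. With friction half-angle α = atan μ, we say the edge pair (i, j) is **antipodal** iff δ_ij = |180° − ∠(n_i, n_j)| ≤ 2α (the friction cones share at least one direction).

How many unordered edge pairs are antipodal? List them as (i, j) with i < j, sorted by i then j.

count = 4; pairs: (0,3), (1,3), (2,4), (2,5)

α = atan 0.5 = 26.57°;  2α = 53.13°
n_0 = (-0.4524, +0.8918)
n_1 = (-0.9252, +0.3796)
n_2 = (-0.5876, -0.8092)
n_3 = (+0.9645, -0.2642)
n_4 = (+0.6704, +0.7420)
n_5 = (+0.2208, +0.9753)
  (0,1): δ = 139.21°  ·
  (0,2): δ = 62.89°  ·
  (0,3): δ = 47.78°  ✓
  (0,4): δ = 111.00°  ·
  (0,5): δ = 140.34°  ·
  (1,2): δ = 103.68°  ·
  (1,3): δ = 6.99°  ✓
  (1,4): δ = 70.21°  ·
  (1,5): δ = 99.55°  ·
  (2,3): δ = 69.33°  ·
  (2,4): δ = 6.11°  ✓
  (2,5): δ = 23.23°  ✓
  (3,4): δ = 116.78°  ·
  (3,5): δ = 87.44°  ·
  (4,5): δ = 150.66°  ·
antipodal pairs: 4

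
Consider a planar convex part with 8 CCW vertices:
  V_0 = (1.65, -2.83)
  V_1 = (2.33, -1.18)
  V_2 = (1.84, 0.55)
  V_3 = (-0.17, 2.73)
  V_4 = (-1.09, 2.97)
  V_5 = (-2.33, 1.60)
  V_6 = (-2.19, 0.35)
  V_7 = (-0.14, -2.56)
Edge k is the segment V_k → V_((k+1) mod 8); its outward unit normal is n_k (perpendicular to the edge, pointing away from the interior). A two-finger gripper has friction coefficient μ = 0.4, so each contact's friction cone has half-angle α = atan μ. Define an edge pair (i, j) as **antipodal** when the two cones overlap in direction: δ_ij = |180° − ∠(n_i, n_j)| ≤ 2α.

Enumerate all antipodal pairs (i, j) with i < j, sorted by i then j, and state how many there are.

count = 9; pairs: (0,4), (0,5), (1,5), (1,6), (2,5), (2,6), (2,7), (3,6), (3,7)

α = atan 0.4 = 21.80°;  2α = 43.60°
n_0 = (+0.9246, -0.3810)
n_1 = (+0.9622, +0.2725)
n_2 = (+0.7352, +0.6779)
n_3 = (+0.2524, +0.9676)
n_4 = (-0.7414, +0.6711)
n_5 = (-0.9938, -0.1113)
n_6 = (-0.8175, -0.5759)
n_7 = (-0.1492, -0.9888)
  (0,1): δ = 141.79°  ·
  (0,2): δ = 114.93°  ·
  (0,3): δ = 82.22°  ·
  (0,4): δ = 19.75°  ✓
  (0,5): δ = 28.79°  ✓
  (0,6): δ = 57.56°  ·
  (0,7): δ = 103.82°  ·
  (1,2): δ = 153.14°  ·
  (1,3): δ = 120.43°  ·
  (1,4): δ = 57.96°  ·
  (1,5): δ = 9.42°  ✓
  (1,6): δ = 19.35°  ✓
  (1,7): δ = 65.61°  ·
  (2,3): δ = 147.30°  ·
  (2,4): δ = 84.83°  ·
  (2,5): δ = 36.29°  ✓
  (2,6): δ = 7.51°  ✓
  (2,7): δ = 38.75°  ✓
  (3,4): δ = 117.53°  ·
  (3,5): δ = 68.99°  ·
  (3,6): δ = 40.22°  ✓
  (3,7): δ = 6.04°  ✓
  (4,5): δ = 131.46°  ·
  (4,6): δ = 102.69°  ·
  (4,7): δ = 56.43°  ·
  (5,6): δ = 151.23°  ·
  (5,7): δ = 104.97°  ·
  (6,7): δ = 133.74°  ·
antipodal pairs: 9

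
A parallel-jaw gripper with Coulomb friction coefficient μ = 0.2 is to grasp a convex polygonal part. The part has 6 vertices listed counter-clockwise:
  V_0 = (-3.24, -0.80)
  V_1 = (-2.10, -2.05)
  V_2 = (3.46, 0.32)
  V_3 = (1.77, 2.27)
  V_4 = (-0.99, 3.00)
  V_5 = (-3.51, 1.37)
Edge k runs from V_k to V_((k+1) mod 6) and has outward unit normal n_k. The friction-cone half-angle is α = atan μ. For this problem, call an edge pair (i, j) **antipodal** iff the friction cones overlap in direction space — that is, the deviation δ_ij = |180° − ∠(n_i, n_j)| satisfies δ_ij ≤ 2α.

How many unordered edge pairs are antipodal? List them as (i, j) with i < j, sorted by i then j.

α = atan 0.2 = 11.31°;  2α = 22.62°
n_0 = (-0.7389, -0.6738)
n_1 = (+0.3921, -0.9199)
n_2 = (+0.7557, +0.6549)
n_3 = (+0.2557, +0.9668)
n_4 = (-0.5431, +0.8397)
n_5 = (-0.9923, -0.1235)
  (0,1): δ = 109.28°  ·
  (0,2): δ = 1.45°  ✓
  (0,3): δ = 32.82°  ·
  (0,4): δ = 80.53°  ·
  (0,5): δ = 144.73°  ·
  (1,2): δ = 72.17°  ·
  (1,3): δ = 37.90°  ·
  (1,4): δ = 9.81°  ✓
  (1,5): δ = 74.01°  ·
  (2,3): δ = 145.73°  ·
  (2,4): δ = 98.02°  ·
  (2,5): δ = 33.82°  ·
  (3,4): δ = 132.29°  ·
  (3,5): δ = 68.09°  ·
  (4,5): δ = 115.80°  ·
antipodal pairs: 2

count = 2; pairs: (0,2), (1,4)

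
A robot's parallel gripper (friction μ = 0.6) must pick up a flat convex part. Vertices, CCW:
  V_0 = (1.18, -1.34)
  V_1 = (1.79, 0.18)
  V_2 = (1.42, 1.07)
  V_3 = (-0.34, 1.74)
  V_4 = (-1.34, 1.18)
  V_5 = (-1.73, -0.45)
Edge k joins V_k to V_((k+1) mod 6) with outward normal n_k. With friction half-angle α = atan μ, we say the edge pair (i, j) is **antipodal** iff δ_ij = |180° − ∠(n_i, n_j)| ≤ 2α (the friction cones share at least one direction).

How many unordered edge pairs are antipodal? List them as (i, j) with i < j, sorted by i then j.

count = 6; pairs: (0,3), (0,4), (1,4), (1,5), (2,5), (3,5)

α = atan 0.6 = 30.96°;  2α = 61.93°
n_0 = (+0.9281, -0.3724)
n_1 = (+0.9234, +0.3839)
n_2 = (+0.3558, +0.9346)
n_3 = (-0.4886, +0.8725)
n_4 = (-0.9725, +0.2327)
n_5 = (-0.2925, -0.9563)
  (0,1): δ = 135.56°  ·
  (0,2): δ = 88.97°  ·
  (0,3): δ = 38.88°  ✓
  (0,4): δ = 8.41°  ✓
  (0,5): δ = 94.86°  ·
  (1,2): δ = 133.42°  ·
  (1,3): δ = 83.33°  ·
  (1,4): δ = 36.03°  ✓
  (1,5): δ = 50.42°  ✓
  (2,3): δ = 129.91°  ·
  (2,4): δ = 82.61°  ·
  (2,5): δ = 3.84°  ✓
  (3,4): δ = 132.70°  ·
  (3,5): δ = 46.25°  ✓
  (4,5): δ = 93.55°  ·
antipodal pairs: 6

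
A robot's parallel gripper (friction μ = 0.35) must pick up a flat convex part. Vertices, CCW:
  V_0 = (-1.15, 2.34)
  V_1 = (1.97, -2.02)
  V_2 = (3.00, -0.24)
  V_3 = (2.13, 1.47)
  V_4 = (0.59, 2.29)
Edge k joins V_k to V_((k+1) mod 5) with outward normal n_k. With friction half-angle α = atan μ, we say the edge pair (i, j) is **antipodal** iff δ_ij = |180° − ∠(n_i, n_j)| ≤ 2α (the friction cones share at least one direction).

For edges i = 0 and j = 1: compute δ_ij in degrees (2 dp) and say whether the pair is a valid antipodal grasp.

δ = 65.64°, invalid

α = atan 0.35 = 19.29°;  2α = 38.58°
edge 0: e_0 = (+3.12, -4.36);  n_0 = (-0.8132, -0.5819)
edge 1: e_1 = (+1.03, +1.78);  n_1 = (+0.8655, -0.5008)
∠(n_0, n_1) = 114.36°
δ = |180° − 114.36°| = 65.64°
65.64° > 2α = 38.58°  →  invalid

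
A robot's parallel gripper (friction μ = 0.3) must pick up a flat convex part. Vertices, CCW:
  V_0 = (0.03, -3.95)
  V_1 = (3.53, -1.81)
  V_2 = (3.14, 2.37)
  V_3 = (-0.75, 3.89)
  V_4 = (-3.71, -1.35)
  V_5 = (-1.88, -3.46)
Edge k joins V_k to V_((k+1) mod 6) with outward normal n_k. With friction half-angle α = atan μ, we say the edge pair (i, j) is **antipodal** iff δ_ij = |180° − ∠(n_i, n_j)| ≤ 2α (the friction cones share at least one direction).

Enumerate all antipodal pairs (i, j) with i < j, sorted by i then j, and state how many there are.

α = atan 0.3 = 16.70°;  2α = 33.40°
n_0 = (+0.5216, -0.8532)
n_1 = (+0.9957, +0.0929)
n_2 = (+0.3639, +0.9314)
n_3 = (-0.8707, +0.4918)
n_4 = (-0.7555, -0.6552)
n_5 = (-0.2485, -0.9686)
  (0,1): δ = 116.11°  ·
  (0,2): δ = 52.79°  ·
  (0,3): δ = 29.10°  ✓
  (0,4): δ = 99.49°  ·
  (0,5): δ = 134.17°  ·
  (1,2): δ = 116.67°  ·
  (1,3): δ = 34.79°  ·
  (1,4): δ = 35.60°  ·
  (1,5): δ = 70.28°  ·
  (2,3): δ = 98.12°  ·
  (2,4): δ = 27.72°  ✓
  (2,5): δ = 6.95°  ✓
  (3,4): δ = 109.60°  ·
  (3,5): δ = 74.93°  ·
  (4,5): δ = 145.32°  ·
antipodal pairs: 3

count = 3; pairs: (0,3), (2,4), (2,5)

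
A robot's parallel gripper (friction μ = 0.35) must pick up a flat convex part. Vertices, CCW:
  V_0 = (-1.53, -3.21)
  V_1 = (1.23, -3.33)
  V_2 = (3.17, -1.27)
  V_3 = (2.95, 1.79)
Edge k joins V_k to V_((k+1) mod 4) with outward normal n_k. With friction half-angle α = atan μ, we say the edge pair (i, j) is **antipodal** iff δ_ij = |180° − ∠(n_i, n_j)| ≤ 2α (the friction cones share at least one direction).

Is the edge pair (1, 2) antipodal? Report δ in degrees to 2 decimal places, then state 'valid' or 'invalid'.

α = atan 0.35 = 19.29°;  2α = 38.58°
edge 1: e_1 = (+1.94, +2.06);  n_1 = (+0.7280, -0.6856)
edge 2: e_2 = (-0.22, +3.06);  n_2 = (+0.9974, +0.0717)
∠(n_1, n_2) = 47.39°
δ = |180° − 47.39°| = 132.61°
132.61° > 2α = 38.58°  →  invalid

δ = 132.61°, invalid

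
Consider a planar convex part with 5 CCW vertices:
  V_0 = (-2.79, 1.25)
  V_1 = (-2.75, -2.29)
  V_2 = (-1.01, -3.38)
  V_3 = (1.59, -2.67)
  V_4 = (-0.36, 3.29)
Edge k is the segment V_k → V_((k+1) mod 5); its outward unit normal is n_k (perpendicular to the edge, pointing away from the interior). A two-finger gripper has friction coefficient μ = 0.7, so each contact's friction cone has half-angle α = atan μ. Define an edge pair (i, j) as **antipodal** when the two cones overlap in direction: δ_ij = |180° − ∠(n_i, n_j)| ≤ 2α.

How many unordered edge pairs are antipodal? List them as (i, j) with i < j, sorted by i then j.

count = 4; pairs: (0,3), (1,3), (2,4), (3,4)

α = atan 0.7 = 34.99°;  2α = 69.98°
n_0 = (-0.9999, -0.0113)
n_1 = (-0.5309, -0.8475)
n_2 = (+0.2634, -0.9647)
n_3 = (+0.9504, +0.3110)
n_4 = (-0.6430, +0.7659)
  (0,1): δ = 122.71°  ·
  (0,2): δ = 75.37°  ·
  (0,3): δ = 17.47°  ✓
  (0,4): δ = 129.37°  ·
  (1,2): δ = 132.66°  ·
  (1,3): δ = 39.82°  ✓
  (1,4): δ = 72.08°  ·
  (2,3): δ = 87.16°  ·
  (2,4): δ = 24.74°  ✓
  (3,4): δ = 68.10°  ✓
antipodal pairs: 4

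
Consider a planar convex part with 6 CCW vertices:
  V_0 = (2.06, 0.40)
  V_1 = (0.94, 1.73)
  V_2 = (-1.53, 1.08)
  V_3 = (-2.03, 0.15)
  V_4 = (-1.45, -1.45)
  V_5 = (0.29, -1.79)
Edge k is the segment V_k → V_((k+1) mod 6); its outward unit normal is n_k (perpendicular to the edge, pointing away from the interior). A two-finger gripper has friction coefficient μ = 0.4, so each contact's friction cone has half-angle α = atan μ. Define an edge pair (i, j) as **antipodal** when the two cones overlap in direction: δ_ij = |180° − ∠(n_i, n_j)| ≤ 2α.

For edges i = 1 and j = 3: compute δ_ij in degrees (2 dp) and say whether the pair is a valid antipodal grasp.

α = atan 0.4 = 21.80°;  2α = 43.60°
edge 1: e_1 = (-2.47, -0.65);  n_1 = (-0.2545, +0.9671)
edge 3: e_3 = (+0.58, -1.60);  n_3 = (-0.9401, -0.3408)
∠(n_1, n_3) = 95.18°
δ = |180° − 95.18°| = 84.82°
84.82° > 2α = 43.60°  →  invalid

δ = 84.82°, invalid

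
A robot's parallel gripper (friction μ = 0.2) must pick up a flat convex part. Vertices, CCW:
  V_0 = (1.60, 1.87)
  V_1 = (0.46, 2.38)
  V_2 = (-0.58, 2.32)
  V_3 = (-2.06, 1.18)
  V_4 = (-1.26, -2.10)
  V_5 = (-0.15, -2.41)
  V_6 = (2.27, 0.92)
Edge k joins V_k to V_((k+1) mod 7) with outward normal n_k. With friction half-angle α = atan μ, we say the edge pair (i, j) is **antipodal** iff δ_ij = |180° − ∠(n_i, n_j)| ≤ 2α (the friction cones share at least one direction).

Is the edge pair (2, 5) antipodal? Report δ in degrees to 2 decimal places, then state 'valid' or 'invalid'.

α = atan 0.2 = 11.31°;  2α = 22.62°
edge 2: e_2 = (-1.48, -1.14);  n_2 = (-0.6102, +0.7922)
edge 5: e_5 = (+2.42, +3.33);  n_5 = (+0.8089, -0.5879)
∠(n_2, n_5) = 163.61°
δ = |180° − 163.61°| = 16.39°
16.39° ≤ 2α = 22.62°  →  valid

δ = 16.39°, valid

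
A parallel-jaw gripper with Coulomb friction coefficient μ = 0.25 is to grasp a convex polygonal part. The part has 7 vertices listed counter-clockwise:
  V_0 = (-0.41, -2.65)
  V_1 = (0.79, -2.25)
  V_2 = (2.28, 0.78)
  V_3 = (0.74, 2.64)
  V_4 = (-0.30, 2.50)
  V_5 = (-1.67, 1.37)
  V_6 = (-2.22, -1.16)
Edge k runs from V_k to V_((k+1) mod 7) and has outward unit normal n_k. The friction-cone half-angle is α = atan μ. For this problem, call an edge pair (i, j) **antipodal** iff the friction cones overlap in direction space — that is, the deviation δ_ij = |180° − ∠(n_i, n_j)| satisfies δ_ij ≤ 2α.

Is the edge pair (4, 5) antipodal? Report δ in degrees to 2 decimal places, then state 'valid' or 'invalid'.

α = atan 0.25 = 14.04°;  2α = 28.07°
edge 4: e_4 = (-1.37, -1.13);  n_4 = (-0.6363, +0.7714)
edge 5: e_5 = (-0.55, -2.53);  n_5 = (-0.9772, +0.2124)
∠(n_4, n_5) = 38.22°
δ = |180° − 38.22°| = 141.78°
141.78° > 2α = 28.07°  →  invalid

δ = 141.78°, invalid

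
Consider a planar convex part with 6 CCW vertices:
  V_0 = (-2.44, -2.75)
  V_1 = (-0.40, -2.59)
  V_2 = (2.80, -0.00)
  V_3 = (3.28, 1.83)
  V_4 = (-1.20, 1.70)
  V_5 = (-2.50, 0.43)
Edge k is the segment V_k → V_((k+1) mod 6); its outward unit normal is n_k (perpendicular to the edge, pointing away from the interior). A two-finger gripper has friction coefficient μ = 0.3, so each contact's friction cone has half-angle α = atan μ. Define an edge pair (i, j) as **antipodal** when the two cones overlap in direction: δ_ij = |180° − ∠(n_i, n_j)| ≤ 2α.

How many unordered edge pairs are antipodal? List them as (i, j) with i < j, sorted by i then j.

α = atan 0.3 = 16.70°;  2α = 33.40°
n_0 = (+0.0782, -0.9969)
n_1 = (+0.6291, -0.7773)
n_2 = (+0.9673, -0.2537)
n_3 = (-0.0290, +0.9996)
n_4 = (-0.6988, +0.7153)
n_5 = (-0.9998, -0.0189)
  (0,1): δ = 145.50°  ·
  (0,2): δ = 109.18°  ·
  (0,3): δ = 2.82°  ✓
  (0,4): δ = 39.85°  ·
  (0,5): δ = 86.60°  ·
  (1,2): δ = 143.68°  ·
  (1,3): δ = 37.32°  ·
  (1,4): δ = 5.35°  ✓
  (1,5): δ = 52.10°  ·
  (2,3): δ = 73.64°  ·
  (2,4): δ = 30.97°  ✓
  (2,5): δ = 15.78°  ✓
  (3,4): δ = 137.33°  ·
  (3,5): δ = 90.58°  ·
  (4,5): δ = 133.25°  ·
antipodal pairs: 4

count = 4; pairs: (0,3), (1,4), (2,4), (2,5)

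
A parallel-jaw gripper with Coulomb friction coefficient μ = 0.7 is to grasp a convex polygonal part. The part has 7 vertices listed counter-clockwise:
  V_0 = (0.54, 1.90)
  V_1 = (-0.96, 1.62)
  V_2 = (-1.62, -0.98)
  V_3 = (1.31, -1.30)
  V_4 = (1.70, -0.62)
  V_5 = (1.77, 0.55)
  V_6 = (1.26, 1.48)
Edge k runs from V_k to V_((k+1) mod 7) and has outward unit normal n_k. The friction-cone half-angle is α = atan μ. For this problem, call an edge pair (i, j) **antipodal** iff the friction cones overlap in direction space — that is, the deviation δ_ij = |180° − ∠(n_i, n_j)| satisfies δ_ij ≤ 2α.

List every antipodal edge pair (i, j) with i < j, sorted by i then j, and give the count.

α = atan 0.7 = 34.99°;  2α = 69.98°
n_0 = (-0.1835, +0.9830)
n_1 = (-0.9693, +0.2460)
n_2 = (-0.1086, -0.9941)
n_3 = (+0.8675, -0.4975)
n_4 = (+0.9982, -0.0597)
n_5 = (+0.8768, +0.4808)
n_6 = (+0.5039, +0.8638)
  (0,1): δ = 114.82°  ·
  (0,2): δ = 16.81°  ✓
  (0,3): δ = 49.59°  ✓
  (0,4): δ = 76.00°  ·
  (0,5): δ = 108.17°  ·
  (0,6): δ = 139.17°  ·
  (1,2): δ = 81.99°  ·
  (1,3): δ = 15.59°  ✓
  (1,4): δ = 10.82°  ✓
  (1,5): δ = 42.98°  ✓
  (1,6): δ = 73.99°  ·
  (2,3): δ = 113.60°  ·
  (2,4): δ = 87.19°  ·
  (2,5): δ = 55.03°  ✓
  (2,6): δ = 24.02°  ✓
  (3,4): δ = 153.59°  ·
  (3,5): δ = 121.42°  ·
  (3,6): δ = 90.42°  ·
  (4,5): δ = 147.84°  ·
  (4,6): δ = 116.83°  ·
  (5,6): δ = 149.00°  ·
antipodal pairs: 7

count = 7; pairs: (0,2), (0,3), (1,3), (1,4), (1,5), (2,5), (2,6)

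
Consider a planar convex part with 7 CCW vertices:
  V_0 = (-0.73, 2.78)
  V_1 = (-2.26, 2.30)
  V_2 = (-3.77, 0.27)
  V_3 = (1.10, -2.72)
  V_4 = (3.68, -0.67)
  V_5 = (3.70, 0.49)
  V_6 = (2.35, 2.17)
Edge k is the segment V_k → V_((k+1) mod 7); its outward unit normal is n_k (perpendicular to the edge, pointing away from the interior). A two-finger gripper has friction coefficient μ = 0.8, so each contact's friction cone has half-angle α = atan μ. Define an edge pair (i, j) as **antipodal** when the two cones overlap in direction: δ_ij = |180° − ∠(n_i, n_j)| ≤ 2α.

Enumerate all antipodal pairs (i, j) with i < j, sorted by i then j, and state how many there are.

count = 10; pairs: (0,2), (0,3), (0,4), (1,3), (1,4), (1,5), (2,4), (2,5), (2,6), (3,6)

α = atan 0.8 = 38.66°;  2α = 77.32°
n_0 = (-0.2993, +0.9541)
n_1 = (-0.8024, +0.5968)
n_2 = (-0.5232, -0.8522)
n_3 = (+0.6221, -0.7829)
n_4 = (+0.9999, -0.0172)
n_5 = (+0.7795, +0.6264)
n_6 = (+0.1943, +0.9809)
  (0,1): δ = 144.06°  ·
  (0,2): δ = 48.97°  ✓
  (0,3): δ = 21.05°  ✓
  (0,4): δ = 71.59°  ✓
  (0,5): δ = 111.37°  ·
  (0,6): δ = 151.38°  ·
  (1,2): δ = 84.90°  ·
  (1,3): δ = 14.89°  ✓
  (1,4): δ = 35.66°  ✓
  (1,5): δ = 75.43°  ✓
  (1,6): δ = 115.44°  ·
  (2,3): δ = 109.98°  ·
  (2,4): δ = 59.44°  ✓
  (2,5): δ = 19.67°  ✓
  (2,6): δ = 20.35°  ✓
  (3,4): δ = 129.46°  ·
  (3,5): δ = 89.69°  ·
  (3,6): δ = 49.67°  ✓
  (4,5): δ = 140.23°  ·
  (4,6): δ = 100.21°  ·
  (5,6): δ = 139.99°  ·
antipodal pairs: 10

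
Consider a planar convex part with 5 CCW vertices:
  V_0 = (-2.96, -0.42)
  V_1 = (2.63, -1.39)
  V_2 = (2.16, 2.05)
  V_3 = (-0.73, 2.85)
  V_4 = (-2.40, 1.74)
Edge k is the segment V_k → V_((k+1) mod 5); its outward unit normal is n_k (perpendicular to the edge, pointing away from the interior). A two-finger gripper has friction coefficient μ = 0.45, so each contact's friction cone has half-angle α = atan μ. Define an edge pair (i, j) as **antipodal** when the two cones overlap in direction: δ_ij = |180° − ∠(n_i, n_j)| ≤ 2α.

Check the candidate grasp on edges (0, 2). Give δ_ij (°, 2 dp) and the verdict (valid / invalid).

α = atan 0.45 = 24.23°;  2α = 48.46°
edge 0: e_0 = (+5.59, -0.97);  n_0 = (-0.1710, -0.9853)
edge 2: e_2 = (-2.89, +0.80);  n_2 = (+0.2668, +0.9638)
∠(n_0, n_2) = 174.37°
δ = |180° − 174.37°| = 5.63°
5.63° ≤ 2α = 48.46°  →  valid

δ = 5.63°, valid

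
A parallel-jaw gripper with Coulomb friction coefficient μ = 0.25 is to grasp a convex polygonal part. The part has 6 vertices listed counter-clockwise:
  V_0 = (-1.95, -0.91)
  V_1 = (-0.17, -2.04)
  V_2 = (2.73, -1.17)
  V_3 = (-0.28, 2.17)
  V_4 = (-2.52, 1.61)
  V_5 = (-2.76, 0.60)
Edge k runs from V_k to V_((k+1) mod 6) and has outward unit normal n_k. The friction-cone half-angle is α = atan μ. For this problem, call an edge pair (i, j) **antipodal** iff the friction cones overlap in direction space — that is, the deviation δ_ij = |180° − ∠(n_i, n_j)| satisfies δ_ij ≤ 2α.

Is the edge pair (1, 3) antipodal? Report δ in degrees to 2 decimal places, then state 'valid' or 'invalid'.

δ = 2.66°, valid

α = atan 0.25 = 14.04°;  2α = 28.07°
edge 1: e_1 = (+2.90, +0.87);  n_1 = (+0.2873, -0.9578)
edge 3: e_3 = (-2.24, -0.56);  n_3 = (-0.2425, +0.9701)
∠(n_1, n_3) = 177.34°
δ = |180° − 177.34°| = 2.66°
2.66° ≤ 2α = 28.07°  →  valid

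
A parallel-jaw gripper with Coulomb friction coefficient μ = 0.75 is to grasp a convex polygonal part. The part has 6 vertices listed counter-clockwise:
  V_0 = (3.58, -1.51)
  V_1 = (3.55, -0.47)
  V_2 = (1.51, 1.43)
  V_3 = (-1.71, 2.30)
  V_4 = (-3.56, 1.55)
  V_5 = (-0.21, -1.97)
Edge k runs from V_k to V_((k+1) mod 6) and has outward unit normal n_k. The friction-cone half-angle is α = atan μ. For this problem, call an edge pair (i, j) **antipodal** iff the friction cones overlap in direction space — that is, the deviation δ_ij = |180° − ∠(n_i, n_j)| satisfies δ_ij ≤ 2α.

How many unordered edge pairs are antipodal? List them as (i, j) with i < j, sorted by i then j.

α = atan 0.75 = 36.87°;  2α = 73.74°
n_0 = (+0.9996, +0.0288)
n_1 = (+0.6816, +0.7318)
n_2 = (+0.2608, +0.9654)
n_3 = (-0.3757, +0.9267)
n_4 = (-0.7244, -0.6894)
n_5 = (+0.1205, -0.9927)
  (0,1): δ = 134.62°  ·
  (0,2): δ = 106.77°  ·
  (0,3): δ = 69.58°  ✓
  (0,4): δ = 41.93°  ✓
  (0,5): δ = 95.27°  ·
  (1,2): δ = 152.15°  ·
  (1,3): δ = 114.97°  ·
  (1,4): δ = 3.45°  ✓
  (1,5): δ = 49.89°  ✓
  (2,3): δ = 142.81°  ·
  (2,4): δ = 31.30°  ✓
  (2,5): δ = 22.04°  ✓
  (3,4): δ = 68.49°  ✓
  (3,5): δ = 15.15°  ✓
  (4,5): δ = 126.66°  ·
antipodal pairs: 8

count = 8; pairs: (0,3), (0,4), (1,4), (1,5), (2,4), (2,5), (3,4), (3,5)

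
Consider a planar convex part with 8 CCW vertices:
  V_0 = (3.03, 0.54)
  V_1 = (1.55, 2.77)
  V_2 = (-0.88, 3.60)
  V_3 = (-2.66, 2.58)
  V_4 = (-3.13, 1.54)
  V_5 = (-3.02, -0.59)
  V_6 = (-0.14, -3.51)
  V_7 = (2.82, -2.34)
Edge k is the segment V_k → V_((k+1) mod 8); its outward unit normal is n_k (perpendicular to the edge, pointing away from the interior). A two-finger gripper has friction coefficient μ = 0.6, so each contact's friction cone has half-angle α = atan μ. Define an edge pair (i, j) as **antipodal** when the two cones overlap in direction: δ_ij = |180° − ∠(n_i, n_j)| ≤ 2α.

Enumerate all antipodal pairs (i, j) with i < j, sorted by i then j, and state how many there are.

count = 11; pairs: (0,3), (0,4), (0,5), (1,5), (1,6), (2,6), (2,7), (3,6), (3,7), (4,7), (5,7)

α = atan 0.6 = 30.96°;  2α = 61.93°
n_0 = (+0.8332, +0.5530)
n_1 = (+0.3232, +0.9463)
n_2 = (-0.4972, +0.8676)
n_3 = (-0.9113, +0.4118)
n_4 = (-0.9987, -0.0516)
n_5 = (-0.7120, -0.7022)
n_6 = (+0.3676, -0.9300)
n_7 = (+0.9974, -0.0727)
  (0,1): δ = 142.43°  ·
  (0,2): δ = 93.76°  ·
  (0,3): δ = 57.89°  ✓
  (0,4): δ = 30.62°  ✓
  (0,5): δ = 11.03°  ✓
  (0,6): δ = 78.00°  ·
  (0,7): δ = 142.26°  ·
  (1,2): δ = 131.33°  ·
  (1,3): δ = 95.46°  ·
  (1,4): δ = 68.19°  ·
  (1,5): δ = 26.54°  ✓
  (1,6): δ = 40.43°  ✓
  (1,7): δ = 104.69°  ·
  (2,3): δ = 144.13°  ·
  (2,4): δ = 116.86°  ·
  (2,5): δ = 75.21°  ·
  (2,6): δ = 8.25°  ✓
  (2,7): δ = 56.02°  ✓
  (3,4): δ = 152.72°  ·
  (3,5): δ = 111.08°  ·
  (3,6): δ = 44.11°  ✓
  (3,7): δ = 20.15°  ✓
  (4,5): δ = 138.35°  ·
  (4,6): δ = 71.39°  ·
  (4,7): δ = 7.13°  ✓
  (5,6): δ = 113.04°  ·
  (5,7): δ = 48.78°  ✓
  (6,7): δ = 115.74°  ·
antipodal pairs: 11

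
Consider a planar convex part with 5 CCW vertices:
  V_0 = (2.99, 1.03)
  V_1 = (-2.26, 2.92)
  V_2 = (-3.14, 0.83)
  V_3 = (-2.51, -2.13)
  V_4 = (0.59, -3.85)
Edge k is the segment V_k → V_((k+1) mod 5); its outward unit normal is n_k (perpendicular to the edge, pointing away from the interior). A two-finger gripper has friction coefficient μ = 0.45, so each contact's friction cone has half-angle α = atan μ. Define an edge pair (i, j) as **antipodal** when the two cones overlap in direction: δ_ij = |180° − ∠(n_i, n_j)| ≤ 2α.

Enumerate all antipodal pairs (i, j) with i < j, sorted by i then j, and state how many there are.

α = atan 0.45 = 24.23°;  2α = 48.46°
n_0 = (+0.3387, +0.9409)
n_1 = (-0.9216, +0.3881)
n_2 = (-0.9781, -0.2082)
n_3 = (-0.4852, -0.8744)
n_4 = (+0.8973, -0.4413)
  (0,1): δ = 93.03°  ·
  (0,2): δ = 58.19°  ·
  (0,3): δ = 9.22°  ✓
  (0,4): δ = 83.61°  ·
  (1,2): δ = 145.15°  ·
  (1,3): δ = 96.19°  ·
  (1,4): δ = 3.35°  ✓
  (2,3): δ = 131.04°  ·
  (2,4): δ = 38.20°  ✓
  (3,4): δ = 87.16°  ·
antipodal pairs: 3

count = 3; pairs: (0,3), (1,4), (2,4)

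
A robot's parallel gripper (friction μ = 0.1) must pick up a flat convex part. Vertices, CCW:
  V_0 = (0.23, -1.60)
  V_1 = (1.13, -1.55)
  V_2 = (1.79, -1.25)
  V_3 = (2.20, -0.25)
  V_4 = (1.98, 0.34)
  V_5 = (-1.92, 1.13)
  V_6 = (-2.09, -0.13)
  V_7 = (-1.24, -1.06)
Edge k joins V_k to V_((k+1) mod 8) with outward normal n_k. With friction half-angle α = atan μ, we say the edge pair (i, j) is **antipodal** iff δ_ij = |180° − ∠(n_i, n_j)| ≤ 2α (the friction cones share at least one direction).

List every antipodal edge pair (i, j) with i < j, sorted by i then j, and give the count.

count = 1; pairs: (4,7)

α = atan 0.1 = 5.71°;  2α = 11.42°
n_0 = (+0.0555, -0.9985)
n_1 = (+0.4138, -0.9104)
n_2 = (+0.9253, -0.3794)
n_3 = (+0.9370, +0.3494)
n_4 = (+0.1985, +0.9801)
n_5 = (-0.9910, +0.1337)
n_6 = (-0.7381, -0.6746)
n_7 = (-0.3448, -0.9387)
  (0,1): δ = 158.74°  ·
  (0,2): δ = 115.47°  ·
  (0,3): δ = 72.73°  ·
  (0,4): δ = 14.63°  ·
  (0,5): δ = 79.14°  ·
  (0,6): δ = 129.25°  ·
  (0,7): δ = 156.65°  ·
  (1,2): δ = 136.74°  ·
  (1,3): δ = 93.99°  ·
  (1,4): δ = 35.90°  ·
  (1,5): δ = 57.87°  ·
  (1,6): δ = 107.98°  ·
  (1,7): δ = 135.39°  ·
  (2,3): δ = 137.26°  ·
  (2,4): δ = 79.16°  ·
  (2,5): δ = 14.61°  ·
  (2,6): δ = 64.72°  ·
  (2,7): δ = 92.12°  ·
  (3,4): δ = 121.90°  ·
  (3,5): δ = 28.13°  ·
  (3,6): δ = 21.98°  ·
  (3,7): δ = 49.38°  ·
  (4,5): δ = 86.23°  ·
  (4,6): δ = 36.12°  ·
  (4,7): δ = 8.72°  ✓
  (5,6): δ = 129.89°  ·
  (5,7): δ = 102.49°  ·
  (6,7): δ = 152.60°  ·
antipodal pairs: 1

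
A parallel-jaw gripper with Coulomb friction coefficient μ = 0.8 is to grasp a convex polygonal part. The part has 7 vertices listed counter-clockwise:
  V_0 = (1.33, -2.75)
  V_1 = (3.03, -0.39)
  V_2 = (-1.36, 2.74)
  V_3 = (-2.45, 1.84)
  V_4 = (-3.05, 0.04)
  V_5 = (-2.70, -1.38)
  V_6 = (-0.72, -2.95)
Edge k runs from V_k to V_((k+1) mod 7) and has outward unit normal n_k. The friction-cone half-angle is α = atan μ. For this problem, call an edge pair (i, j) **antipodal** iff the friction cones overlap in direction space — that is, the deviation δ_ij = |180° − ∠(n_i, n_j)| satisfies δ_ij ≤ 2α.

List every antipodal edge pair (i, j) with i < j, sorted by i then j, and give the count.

α = atan 0.8 = 38.66°;  2α = 77.32°
n_0 = (+0.8114, -0.5845)
n_1 = (+0.5805, +0.8142)
n_2 = (-0.6367, +0.7711)
n_3 = (-0.9487, +0.3162)
n_4 = (-0.9709, -0.2393)
n_5 = (-0.6213, -0.7836)
n_6 = (+0.0971, -0.9953)
  (0,1): δ = 89.72°  ·
  (0,2): δ = 14.69°  ✓
  (0,3): δ = 17.33°  ✓
  (0,4): δ = 49.61°  ✓
  (0,5): δ = 87.35°  ·
  (0,6): δ = 131.34°  ·
  (1,2): δ = 104.97°  ·
  (1,3): δ = 72.95°  ✓
  (1,4): δ = 40.67°  ✓
  (1,5): δ = 2.92°  ✓
  (1,6): δ = 41.06°  ✓
  (2,3): δ = 147.98°  ·
  (2,4): δ = 115.70°  ·
  (2,5): δ = 77.96°  ·
  (2,6): δ = 33.97°  ✓
  (3,4): δ = 147.72°  ·
  (3,5): δ = 109.98°  ·
  (3,6): δ = 65.99°  ✓
  (4,5): δ = 142.26°  ·
  (4,6): δ = 98.27°  ·
  (5,6): δ = 136.02°  ·
antipodal pairs: 9

count = 9; pairs: (0,2), (0,3), (0,4), (1,3), (1,4), (1,5), (1,6), (2,6), (3,6)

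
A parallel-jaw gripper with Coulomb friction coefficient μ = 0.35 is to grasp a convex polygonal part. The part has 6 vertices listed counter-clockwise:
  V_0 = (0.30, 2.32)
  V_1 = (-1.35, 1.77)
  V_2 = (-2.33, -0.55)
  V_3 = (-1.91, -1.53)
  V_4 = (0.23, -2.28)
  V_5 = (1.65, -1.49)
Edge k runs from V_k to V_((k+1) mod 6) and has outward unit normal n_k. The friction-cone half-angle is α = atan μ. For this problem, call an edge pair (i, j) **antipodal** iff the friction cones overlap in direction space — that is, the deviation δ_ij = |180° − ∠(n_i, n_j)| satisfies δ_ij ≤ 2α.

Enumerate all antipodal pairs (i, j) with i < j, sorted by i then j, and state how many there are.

α = atan 0.35 = 19.29°;  2α = 38.58°
n_0 = (-0.3162, +0.9487)
n_1 = (-0.9212, +0.3891)
n_2 = (-0.9191, -0.3939)
n_3 = (-0.3307, -0.9437)
n_4 = (+0.4862, -0.8739)
n_5 = (+0.9426, +0.3340)
  (0,1): δ = 131.33°  ·
  (0,2): δ = 85.24°  ·
  (0,3): δ = 37.75°  ✓
  (0,4): δ = 10.65°  ✓
  (0,5): δ = 91.08°  ·
  (1,2): δ = 133.90°  ·
  (1,3): δ = 86.41°  ·
  (1,4): δ = 38.01°  ✓
  (1,5): δ = 42.41°  ·
  (2,3): δ = 132.51°  ·
  (2,4): δ = 84.11°  ·
  (2,5): δ = 3.69°  ✓
  (3,4): δ = 131.60°  ·
  (3,5): δ = 51.18°  ·
  (4,5): δ = 99.58°  ·
antipodal pairs: 4

count = 4; pairs: (0,3), (0,4), (1,4), (2,5)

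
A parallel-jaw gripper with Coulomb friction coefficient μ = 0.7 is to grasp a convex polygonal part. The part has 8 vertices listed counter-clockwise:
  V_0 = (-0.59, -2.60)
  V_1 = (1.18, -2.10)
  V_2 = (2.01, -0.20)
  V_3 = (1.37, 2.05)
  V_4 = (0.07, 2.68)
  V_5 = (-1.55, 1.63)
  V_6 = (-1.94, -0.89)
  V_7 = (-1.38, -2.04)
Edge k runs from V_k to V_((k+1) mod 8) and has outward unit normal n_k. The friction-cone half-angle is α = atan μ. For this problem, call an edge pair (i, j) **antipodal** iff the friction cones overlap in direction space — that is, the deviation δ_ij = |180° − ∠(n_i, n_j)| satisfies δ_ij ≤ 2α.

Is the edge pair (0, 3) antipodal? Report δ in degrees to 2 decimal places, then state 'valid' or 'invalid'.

α = atan 0.7 = 34.99°;  2α = 69.98°
edge 0: e_0 = (+1.77, +0.50);  n_0 = (+0.2718, -0.9623)
edge 3: e_3 = (-1.30, +0.63);  n_3 = (+0.4361, +0.8999)
∠(n_0, n_3) = 138.37°
δ = |180° − 138.37°| = 41.63°
41.63° ≤ 2α = 69.98°  →  valid

δ = 41.63°, valid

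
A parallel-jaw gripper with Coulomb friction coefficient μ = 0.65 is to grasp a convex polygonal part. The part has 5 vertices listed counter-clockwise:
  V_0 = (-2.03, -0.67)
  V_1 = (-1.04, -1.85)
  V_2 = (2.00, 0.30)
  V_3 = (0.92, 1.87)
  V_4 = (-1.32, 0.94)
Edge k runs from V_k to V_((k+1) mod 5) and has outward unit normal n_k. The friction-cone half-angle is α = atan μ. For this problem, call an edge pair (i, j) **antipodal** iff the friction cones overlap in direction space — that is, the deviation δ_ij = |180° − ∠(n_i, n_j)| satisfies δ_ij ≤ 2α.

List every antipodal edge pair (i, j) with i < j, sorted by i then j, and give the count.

α = atan 0.65 = 33.02°;  2α = 66.05°
n_0 = (-0.7661, -0.6427)
n_1 = (+0.5774, -0.8164)
n_2 = (+0.8239, +0.5668)
n_3 = (-0.3834, +0.9236)
n_4 = (-0.9150, +0.4035)
  (0,1): δ = 94.73°  ·
  (0,2): δ = 5.47°  ✓
  (0,3): δ = 72.55°  ·
  (0,4): δ = 116.21°  ·
  (1,2): δ = 90.75°  ·
  (1,3): δ = 12.72°  ✓
  (1,4): δ = 30.93°  ✓
  (2,3): δ = 101.98°  ·
  (2,4): δ = 58.32°  ✓
  (3,4): δ = 136.34°  ·
antipodal pairs: 4

count = 4; pairs: (0,2), (1,3), (1,4), (2,4)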